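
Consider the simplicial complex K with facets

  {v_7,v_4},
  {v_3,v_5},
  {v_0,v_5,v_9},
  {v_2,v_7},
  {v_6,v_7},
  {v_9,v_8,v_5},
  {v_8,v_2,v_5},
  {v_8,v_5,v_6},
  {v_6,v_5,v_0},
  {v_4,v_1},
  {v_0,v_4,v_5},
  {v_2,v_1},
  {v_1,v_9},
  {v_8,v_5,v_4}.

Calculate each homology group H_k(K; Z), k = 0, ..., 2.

Order the vertices as v_0 < v_1 < v_2 < v_3 < v_4 < v_5 < v_6 < v_7 < v_8 < v_9. Listing each simplex with vertices in this order, K has dimension 2 with simplices:

  0-simplices (10): [v_0], [v_1], [v_2], [v_3], [v_4], [v_5], [v_6], [v_7], [v_8], [v_9]
  1-simplices (20): (20 of them)
  2-simplices (7): [v_0,v_4,v_5], [v_0,v_5,v_6], [v_0,v_5,v_9], [v_2,v_5,v_8], [v_4,v_5,v_8], [v_5,v_6,v_8], [v_5,v_8,v_9]

so the chain groups are C_0 ≅ Z^10, C_1 ≅ Z^20, C_2 ≅ Z^7.

Boundary ∂_1: C_1 → C_0 is given by ∂[p,q] = [q] − [p].
This gives a 10×20 integer matrix of rank 9; reducing to Smith normal form yields diagonal entries (1,1,1,1,1,1,1,1,1).

The boundary map ∂_2: C_2 → C_1 sends each 2-simplex [p,q,r] to [q,r] − [p,r] + [p,q]. For instance
  ∂[v_4,v_5,v_8] = [v_5,v_8] − [v_4,v_8] + [v_4,v_5],
  ∂[v_5,v_6,v_8] = [v_6,v_8] − [v_5,v_8] + [v_5,v_6].
The 20×7 boundary matrix has rank 7 and Smith normal form diag(1,1,1,1,1,1,1).

From H_k ≅ ker(∂_k) / im(∂_{k+1}) we obtain:

  H_0: rank C_0 − rank ∂_1 = 10 − 9 = 1, and the invariant factors of ∂_1 are all 1, so H_0 = Z.
  H_1: rank ker ∂_1 − rank ∂_2 = (20 − 9) − 7 = 4, and the invariant factors of ∂_2 are all 1, so H_1 = Z^4.
  H_2: rank ker ∂_2 − rank ∂_3 = (7 − 7) − 0 = 0, and there is no ∂_3, so H_2 = 0.

H_0 = Z,  H_1 = Z^4,  H_2 = 0.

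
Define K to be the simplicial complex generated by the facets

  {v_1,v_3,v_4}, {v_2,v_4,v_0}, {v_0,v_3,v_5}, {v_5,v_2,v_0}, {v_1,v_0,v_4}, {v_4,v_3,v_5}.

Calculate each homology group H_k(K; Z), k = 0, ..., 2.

H_0 ≅ Z,  H_1 ≅ Z,  H_2 = 0.

We work with the vertex ordering v_0 < v_1 < v_2 < v_3 < v_4 < v_5. The simplices of K, each written with vertices in increasing order, are:

  0-simplices (6): [v_0], [v_1], [v_2], [v_3], [v_4], [v_5]
  1-simplices (12): [v_0,v_1], [v_0,v_2], [v_0,v_3], [v_0,v_4], [v_0,v_5], [v_1,v_3], [v_1,v_4], [v_2,v_4], [v_2,v_5], [v_3,v_4], [v_3,v_5], [v_4,v_5]
  2-simplices (6): [v_0,v_1,v_4], [v_0,v_2,v_4], [v_0,v_2,v_5], [v_0,v_3,v_5], [v_1,v_3,v_4], [v_3,v_4,v_5]

so the chain groups are C_0 ≅ Z^6, C_1 ≅ Z^12, C_2 ≅ Z^6.

∂_1: C_1 → C_0 maps an edge to its endpoints' difference, ∂[p,q] = q − p. For instance
  ∂[v_4,v_5] = [v_5] − [v_4].
This gives a 6×12 integer matrix of rank 5; reducing to Smith normal form yields diagonal entries (1,1,1,1,1).

∂_2: C_2 → C_1 acts by ∂[p,q,r] = [q,r] − [p,r] + [p,q]. For instance
  ∂[v_0,v_2,v_4] = [v_2,v_4] − [v_0,v_4] + [v_0,v_2],
  ∂[v_1,v_3,v_4] = [v_3,v_4] − [v_1,v_4] + [v_1,v_3].
The resulting 12×6 matrix has rank 6, and its Smith normal form has invariant factors (1,1,1,1,1,1).

Now H_k = ker ∂_k / im ∂_{k+1}, so:

  H_0: rank C_0 − rank ∂_1 = 6 − 5 = 1, and the invariant factors of ∂_1 are all 1, so H_0 = Z.
  H_1: rank ker ∂_1 − rank ∂_2 = (12 − 5) − 6 = 1, and the invariant factors of ∂_2 are all 1, so H_1 = Z.
  H_2: rank ker ∂_2 − rank ∂_3 = (6 − 6) − 0 = 0, and there is no ∂_3, so H_2 = 0.

(K is a triangulation of the cylinder S^1 x I.)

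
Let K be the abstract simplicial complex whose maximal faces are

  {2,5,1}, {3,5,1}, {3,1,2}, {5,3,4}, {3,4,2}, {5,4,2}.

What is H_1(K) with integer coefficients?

H_1 = 0.

K has 5 vertices, 9 edges, 6 triangles.
rank ∂_1 = 4, rank ∂_2 = 5 ⇒ b_1 = 9 − 4 − 5 = 0; all invariant factors of ∂_2 are 1 so no torsion. So H_1 ≅ 0.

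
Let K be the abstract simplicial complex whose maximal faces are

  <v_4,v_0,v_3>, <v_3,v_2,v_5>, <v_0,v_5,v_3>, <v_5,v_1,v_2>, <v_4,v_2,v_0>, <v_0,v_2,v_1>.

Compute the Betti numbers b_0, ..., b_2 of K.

b_0 = 1, b_1 = 1, b_2 = 0.

We work with the vertex ordering v_0 < v_1 < v_2 < v_3 < v_4 < v_5. The simplices of K, each written with vertices in increasing order, are:

  0-simplices (6): [v_0], [v_1], [v_2], [v_3], [v_4], [v_5]
  1-simplices (12): [v_0,v_1], [v_0,v_2], [v_0,v_3], [v_0,v_4], [v_0,v_5], [v_1,v_2], [v_1,v_5], [v_2,v_3], [v_2,v_4], [v_2,v_5], [v_3,v_4], [v_3,v_5]
  2-simplices (6): [v_0,v_1,v_2], [v_0,v_2,v_4], [v_0,v_3,v_4], [v_0,v_3,v_5], [v_1,v_2,v_5], [v_2,v_3,v_5]

giving chain groups C_0 ≅ Z^6, C_1 ≅ Z^12, C_2 ≅ Z^6.

Boundary ∂_1: C_1 → C_0 is given by ∂[p,q] = [q] − [p].
The 6×12 boundary matrix has rank 5 and Smith normal form diag(1,1,1,1,1).

∂_2: C_2 → C_1 maps a triangle to the signed sum of its edges. For instance
  ∂[v_0,v_3,v_4] = [v_3,v_4] − [v_0,v_4] + [v_0,v_3],
  ∂[v_1,v_2,v_5] = [v_2,v_5] − [v_1,v_5] + [v_1,v_2].
The 12×6 boundary matrix has rank 6 and Smith normal form diag(1,1,1,1,1,1).

From H_k ≅ ker(∂_k) / im(∂_{k+1}) we obtain:

  H_0: rank C_0 − rank ∂_1 = 6 − 5 = 1, and the invariant factors of ∂_1 are all 1, so H_0 = Z.
  H_1: rank ker ∂_1 − rank ∂_2 = (12 − 5) − 6 = 1, and the invariant factors of ∂_2 are all 1, so H_1 = Z.
  H_2: rank ker ∂_2 − rank ∂_3 = (6 − 6) − 0 = 0, and there is no ∂_3, so H_2 = 0.

Hence the Betti numbers are b_0 = 1, b_1 = 1, b_2 = 0.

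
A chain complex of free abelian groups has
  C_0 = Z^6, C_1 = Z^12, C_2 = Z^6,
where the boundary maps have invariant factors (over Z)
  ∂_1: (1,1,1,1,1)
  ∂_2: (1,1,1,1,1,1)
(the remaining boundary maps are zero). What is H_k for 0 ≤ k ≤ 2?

H_0: b_0 = 6 − 0 − 5 = 1; torsion from ∂_1 factors > 1: none. So H_0 = Z.
H_1: b_1 = 12 − 5 − 6 = 1; torsion from ∂_2 factors > 1: none. So H_1 = Z.
H_2: b_2 = 6 − 6 − 0 = 0; torsion from ∂_3 factors > 1: none. So H_2 = 0.

H_0 = Z,  H_1 = Z,  H_2 = 0.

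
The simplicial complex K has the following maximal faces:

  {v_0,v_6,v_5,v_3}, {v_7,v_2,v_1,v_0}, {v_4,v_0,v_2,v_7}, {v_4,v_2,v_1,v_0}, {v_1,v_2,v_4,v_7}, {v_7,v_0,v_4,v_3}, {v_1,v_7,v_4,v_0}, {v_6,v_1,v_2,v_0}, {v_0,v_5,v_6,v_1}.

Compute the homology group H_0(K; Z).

K has 8 vertices, 21 edges, 22 triangles, 9 3-simplices.
rank ∂_0 = 0, rank ∂_1 = 7 ⇒ b_0 = 8 − 0 − 7 = 1; all invariant factors of ∂_1 are 1 so no torsion. So H_0 = Z.

H_0 = Z.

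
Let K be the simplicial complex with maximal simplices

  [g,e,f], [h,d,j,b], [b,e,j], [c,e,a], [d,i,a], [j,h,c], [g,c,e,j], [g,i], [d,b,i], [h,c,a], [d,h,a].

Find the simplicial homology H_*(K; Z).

We work with the vertex ordering a < b < c < d < e < f < g < h < i < j. The simplices of K, each written with vertices in increasing order, are:

  0-simplices (10): a, b, c, d, e, f, g, h, i, j
  1-simplices (24): ac, ad, ae, ah, ai, bd, be, bh, bi, bj, ce, cg, ch, cj, dh, di, dj, ef, eg, ej, fg, gi, gj, hj
  2-simplices (16): ace, ach, adh, adi, bdh, bdi, bdj, bej, bhj, ceg, cej, cgj, chj, dhj, efg, egj
  3-simplices (2): bdhj, cegj

so the chain groups are C_0 ≅ Z^10, C_1 ≅ Z^24, C_2 ≅ Z^16, C_3 ≅ Z^2.

∂_1: C_1 → C_0 sends each edge [p,q] (with p < q) to q − p.
As a 10×24 matrix over Z this has rank 9, with invariant factors (1,1,1,1,1,1,1,1,1).

∂_2: C_2 → C_1 acts by ∂[p,q,r] = [q,r] − [p,r] + [p,q]. For instance
  ∂ceg = eg − cg + ce,
  ∂chj = hj − cj + ch.
As a 24×16 matrix over Z this has rank 14, with invariant factors (1,1,1,1,1,1,1,1,1,1,1,1,1,1).

Boundary ∂_3: C_3 → C_2 sends each 3-simplex σ to the alternating sum Σ_i (−1)^i (σ with its i-th vertex removed). For instance
  ∂cegj = egj − cgj + cej − ceg,
  ∂bdhj = dhj − bhj + bdj − bdh.
The 16×2 boundary matrix has rank 2 and Smith normal form diag(1,1).

Computing H_k = (kernel of ∂_k) / (image of ∂_{k+1}):

  H_0: rank C_0 − rank ∂_1 = 10 − 9 = 1, and the invariant factors of ∂_1 are all 1, so H_0 ≅ Z.
  H_1: rank ker ∂_1 − rank ∂_2 = (24 − 9) − 14 = 1, and the invariant factors of ∂_2 are all 1, so H_1 ≅ Z.
  H_2: rank ker ∂_2 − rank ∂_3 = (16 − 14) − 2 = 0, and the invariant factors of ∂_3 are all 1, so H_2 ≅ 0.
  H_3: rank ker ∂_3 − rank ∂_4 = (2 − 2) − 0 = 0, and there is no ∂_4, so H_3 ≅ 0.

H_0 = Z,  H_1 = Z,  H_2 = 0,  H_3 = 0.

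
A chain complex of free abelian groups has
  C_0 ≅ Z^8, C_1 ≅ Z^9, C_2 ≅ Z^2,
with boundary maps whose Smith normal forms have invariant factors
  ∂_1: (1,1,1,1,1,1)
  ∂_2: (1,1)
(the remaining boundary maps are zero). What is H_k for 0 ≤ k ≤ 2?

H_0 = Z^2,  H_1 = Z,  H_2 = 0.

H_0: b_0 = 8 − 0 − 6 = 2; torsion from ∂_1 factors > 1: none. So H_0 = Z^2.
H_1: b_1 = 9 − 6 − 2 = 1; torsion from ∂_2 factors > 1: none. So H_1 = Z.
H_2: b_2 = 2 − 2 − 0 = 0; torsion from ∂_3 factors > 1: none. So H_2 = 0.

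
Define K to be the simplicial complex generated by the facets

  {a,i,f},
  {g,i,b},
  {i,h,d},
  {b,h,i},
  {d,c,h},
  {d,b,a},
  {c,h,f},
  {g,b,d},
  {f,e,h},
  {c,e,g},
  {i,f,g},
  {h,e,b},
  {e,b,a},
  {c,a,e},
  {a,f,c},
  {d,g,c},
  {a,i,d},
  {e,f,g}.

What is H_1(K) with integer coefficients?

H_1 = Z ⊕ Z/2.

Fix the vertex order a < b < c < d < e < f < g < h < i and write every simplex with vertices in increasing order. Then dim K = 2 and the simplices of K are:

  0-simplices (9): a, b, c, d, e, f, g, h, i
  1-simplices (27): ab, ac, ad, ae, af, ai, bd, be, bg, bh, bi, cd, ce, cf, cg, ch, dg, dh, di, ef, eg, eh, fg, fh, fi, gi, hi
  2-simplices (18): abd, abe, ace, acf, adi, afi, bdg, beh, bgi, bhi, cdg, cdh, ceg, cfh, dhi, efg, efh, fgi

so the chain groups are C_0 ≅ Z^9, C_1 ≅ Z^27, C_2 ≅ Z^18.

Boundary ∂_1: C_1 → C_0 is given by ∂[p,q] = [q] − [p]. For instance
  ∂af = f − a.
As a 9×27 matrix over Z this has rank 8, with invariant factors (1,1,1,1,1,1,1,1).

The boundary map ∂_2: C_2 → C_1 sends each 2-simplex [p,q,r] to [q,r] − [p,r] + [p,q]. For instance
  ∂bhi = hi − bi + bh,
  ∂abd = bd − ad + ab.
This gives a 27×18 integer matrix of rank 18; reducing to Smith normal form yields diagonal entries (1,1,1,1,1,1,1,1,1,1,1,1,1,1,1,1,1,2).

From H_k ≅ ker(∂_k) / im(∂_{k+1}) we obtain:

  H_1: rank ker ∂_1 − rank ∂_2 = (27 − 8) − 18 = 1, and ∂_2 has invariant factor 2 > 1, so H_1 = Z ⊕ Z/2.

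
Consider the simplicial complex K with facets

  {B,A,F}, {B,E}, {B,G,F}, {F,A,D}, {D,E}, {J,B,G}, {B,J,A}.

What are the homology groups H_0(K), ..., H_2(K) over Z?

H_0 ≅ Z,  H_1 ≅ Z,  H_2 = 0.

Fix the vertex order A < B < D < E < F < G < J and write every simplex with vertices in increasing order. Then dim K = 2 and the simplices of K are:

  0-simplices (7): A, B, D, E, F, G, J
  1-simplices (12): AB, AD, AF, AJ, BE, BF, BG, BJ, DE, DF, FG, GJ
  2-simplices (5): ABF, ABJ, ADF, BFG, BGJ

so the chain groups are C_0 ≅ Z^7, C_1 ≅ Z^12, C_2 ≅ Z^5.

The boundary map ∂_1: C_1 → C_0 maps an edge to its endpoints' difference, ∂[p,q] = q − p. For instance
  ∂BJ = J − B.
This gives a 7×12 integer matrix of rank 6; reducing to Smith normal form yields diagonal entries (1,1,1,1,1,1).

∂_2: C_2 → C_1 sends each 2-simplex [p,q,r] to [q,r] − [p,r] + [p,q]. For instance
  ∂ABJ = BJ − AJ + AB,
  ∂BGJ = GJ − BJ + BG.
As a 12×5 matrix over Z this has rank 5, with invariant factors (1,1,1,1,1).

Reading off H_k = ker ∂_k / im ∂_{k+1}:

  H_0: rank C_0 − rank ∂_1 = 7 − 6 = 1, and the invariant factors of ∂_1 are all 1, so H_0 ≅ Z.
  H_1: rank ker ∂_1 − rank ∂_2 = (12 − 6) − 5 = 1, and the invariant factors of ∂_2 are all 1, so H_1 ≅ Z.
  H_2: rank ker ∂_2 − rank ∂_3 = (5 − 5) − 0 = 0, and there is no ∂_3, so H_2 ≅ 0.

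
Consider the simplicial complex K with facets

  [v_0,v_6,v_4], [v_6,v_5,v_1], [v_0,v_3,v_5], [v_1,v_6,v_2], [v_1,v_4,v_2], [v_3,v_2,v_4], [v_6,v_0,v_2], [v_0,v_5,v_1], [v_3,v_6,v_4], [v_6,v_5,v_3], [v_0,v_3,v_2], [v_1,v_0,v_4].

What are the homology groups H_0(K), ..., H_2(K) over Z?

H_0 ≅ Z,  H_1 ≅ Z/2Z,  H_2 = 0.

K has 7 vertices, 18 edges, 12 triangles.
rank ∂_0 = 0, rank ∂_1 = 6 ⇒ b_0 = 7 − 0 − 6 = 1; all invariant factors of ∂_1 are 1 so no torsion. So H_0 = Z.
rank ∂_1 = 6, rank ∂_2 = 12 ⇒ b_1 = 18 − 6 − 12 = 0; ∂_2 has invariant factor(s) [2] giving torsion. So H_1 = Z/2Z.
rank ∂_2 = 12, rank ∂_3 = 0 ⇒ b_2 = 12 − 12 − 0 = 0. So H_2 = 0.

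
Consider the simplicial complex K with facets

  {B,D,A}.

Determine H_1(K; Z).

Order the vertices as A < B < D. Listing each simplex with vertices in this order, K has dimension 2 with simplices:

  0-simplices (3): A, B, D
  1-simplices (3): AB, AD, BD
  2-simplices (1): ABD

Hence C_0 ≅ Z^3, C_1 ≅ Z^3, C_2 ≅ Z^1.

The boundary map ∂_1: C_1 → C_0 sends each edge [p,q] (with p < q) to q − p.
This gives a 3×3 integer matrix of rank 2; reducing to Smith normal form yields diagonal entries (1,1).

∂_2: C_2 → C_1 maps a triangle to the signed sum of its edges. For instance
  ∂ABD = BD − AD + AB.
The 3×1 boundary matrix has rank 1 and Smith normal form diag(1).

Now H_k = ker ∂_k / im ∂_{k+1}, so:

  H_1: rank ker ∂_1 − rank ∂_2 = (3 − 2) − 1 = 0, and the invariant factors of ∂_2 are all 1, so H_1 = 0.

H_1 = 0.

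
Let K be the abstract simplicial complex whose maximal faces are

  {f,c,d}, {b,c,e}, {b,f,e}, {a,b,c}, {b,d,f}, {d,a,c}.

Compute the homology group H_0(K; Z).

K has 6 vertices, 12 edges, 6 triangles.
rank ∂_0 = 0, rank ∂_1 = 5 ⇒ b_0 = 6 − 0 − 5 = 1; all invariant factors of ∂_1 are 1 so no torsion. So H_0 ≅ Z.

H_0 = Z.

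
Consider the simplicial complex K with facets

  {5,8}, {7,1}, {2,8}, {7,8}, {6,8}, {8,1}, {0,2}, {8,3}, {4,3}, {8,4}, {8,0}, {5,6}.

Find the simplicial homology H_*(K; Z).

Order the vertices as 0 < 1 < 2 < 3 < 4 < 5 < 6 < 7 < 8. Listing each simplex with vertices in this order, K has dimension 1 with simplices:

  0-simplices (9): [0], [1], [2], [3], [4], [5], [6], [7], [8]
  1-simplices (12): [0,2], [0,8], [1,7], [1,8], [2,8], [3,4], [3,8], [4,8], [5,6], [5,8], [6,8], [7,8]

so the chain groups are C_0 ≅ Z^9, C_1 ≅ Z^12.

Boundary ∂_1: C_1 → C_0 is given by ∂[p,q] = [q] − [p].
The 9×12 boundary matrix has rank 8 and Smith normal form diag(1,1,1,1,1,1,1,1).

Now H_k = ker ∂_k / im ∂_{k+1}, so:

  H_0: rank C_0 − rank ∂_1 = 9 − 8 = 1, and the invariant factors of ∂_1 are all 1, so H_0 ≅ Z.
  H_1: rank ker ∂_1 − rank ∂_2 = (12 − 8) − 0 = 4, and there is no ∂_2, so H_1 ≅ Z^4.

As a check, the Euler characteristic is 9 − 12 = -3, which agrees with 1 − 4 = -3.

H_0 ≅ Z,  H_1 ≅ Z^4.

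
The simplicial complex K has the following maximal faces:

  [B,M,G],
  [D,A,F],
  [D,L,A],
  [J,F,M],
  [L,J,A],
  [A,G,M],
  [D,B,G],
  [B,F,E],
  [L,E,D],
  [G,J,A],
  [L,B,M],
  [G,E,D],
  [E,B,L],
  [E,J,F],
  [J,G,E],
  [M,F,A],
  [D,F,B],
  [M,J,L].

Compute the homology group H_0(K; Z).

Take the total order A < B < D < E < F < G < J < L < M on the vertex set. Then K (dimension 2) consists of the simplices:

  0-simplices (9): A, B, D, E, F, G, J, L, M
  1-simplices (27): AD, AF, AG, AJ, AL, AM, BD, BE, BF, BG, BL, BM, DE, DF, DG, DL, EF, EG, EJ, EL, FJ, FM, GJ, GM, JL, JM, LM
  2-simplices (18): ADF, ADL, AFM, AGJ, AGM, AJL, BDF, BDG, BEF, BEL, BGM, BLM, DEG, DEL, EFJ, EGJ, FJM, JLM

giving chain groups C_0 ≅ Z^9, C_1 ≅ Z^27, C_2 ≅ Z^18.

∂_1: C_1 → C_0 maps an edge to its endpoints' difference, ∂[p,q] = q − p. For instance
  ∂EJ = J − E.
This gives a 9×27 integer matrix of rank 8; reducing to Smith normal form yields diagonal entries (1,1,1,1,1,1,1,1).

∂_2: C_2 → C_1 sends each 2-simplex [p,q,r] to [q,r] − [p,r] + [p,q]. For instance
  ∂EFJ = FJ − EJ + EF,
  ∂BEF = EF − BF + BE.
The resulting 27×18 matrix has rank 18, and its Smith normal form has invariant factors (1,1,1,1,1,1,1,1,1,1,1,1,1,1,1,1,1,2).

Computing H_k = (kernel of ∂_k) / (image of ∂_{k+1}):

  H_0: rank C_0 − rank ∂_1 = 9 − 8 = 1, and the invariant factors of ∂_1 are all 1, so H_0 ≅ Z.

(K is a triangulation of the Klein bottle.)

H_0 ≅ Z.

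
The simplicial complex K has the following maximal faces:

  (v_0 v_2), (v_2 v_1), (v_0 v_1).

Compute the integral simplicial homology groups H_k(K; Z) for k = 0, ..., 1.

K has 3 vertices, 3 edges.
rank ∂_0 = 0, rank ∂_1 = 2 ⇒ b_0 = 3 − 0 − 2 = 1; all invariant factors of ∂_1 are 1 so no torsion. So H_0 = Z.
rank ∂_1 = 2, rank ∂_2 = 0 ⇒ b_1 = 3 − 2 − 0 = 1. So H_1 = Z.

H_0 ≅ Z,  H_1 ≅ Z.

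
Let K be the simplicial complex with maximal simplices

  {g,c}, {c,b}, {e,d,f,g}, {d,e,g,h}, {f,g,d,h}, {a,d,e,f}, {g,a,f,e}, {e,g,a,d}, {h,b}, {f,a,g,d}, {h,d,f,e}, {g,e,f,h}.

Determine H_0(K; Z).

H_0 ≅ Z.

K has 8 vertices, 17 edges, 16 triangles, 9 3-simplices.
rank ∂_0 = 0, rank ∂_1 = 7 ⇒ b_0 = 8 − 0 − 7 = 1; all invariant factors of ∂_1 are 1 so no torsion. So H_0 = Z.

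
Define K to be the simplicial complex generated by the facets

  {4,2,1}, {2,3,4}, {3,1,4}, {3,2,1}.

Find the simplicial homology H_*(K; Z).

We work with the vertex ordering 1 < 2 < 3 < 4. The simplices of K, each written with vertices in increasing order, are:

  0-simplices (4): [1], [2], [3], [4]
  1-simplices (6): [1,2], [1,3], [1,4], [2,3], [2,4], [3,4]
  2-simplices (4): [1,2,3], [1,2,4], [1,3,4], [2,3,4]

giving chain groups C_0 ≅ Z^4, C_1 ≅ Z^6, C_2 ≅ Z^4.

The boundary map ∂_1: C_1 → C_0 maps an edge to its endpoints' difference, ∂[p,q] = q − p.
As a 4×6 matrix over Z this has rank 3, with invariant factors (1,1,1).

The boundary map ∂_2: C_2 → C_1 acts by ∂[p,q,r] = [q,r] − [p,r] + [p,q]. For instance
  ∂[2,3,4] = [3,4] − [2,4] + [2,3],
  ∂[1,3,4] = [3,4] − [1,4] + [1,3].
As a 6×4 matrix over Z this has rank 3, with invariant factors (1,1,1).

Computing H_k = (kernel of ∂_k) / (image of ∂_{k+1}):

  H_0: rank C_0 − rank ∂_1 = 4 − 3 = 1, and the invariant factors of ∂_1 are all 1, so H_0 = Z.
  H_1: rank ker ∂_1 − rank ∂_2 = (6 − 3) − 3 = 0, and the invariant factors of ∂_2 are all 1, so H_1 = 0.
  H_2: rank ker ∂_2 − rank ∂_3 = (4 − 3) − 0 = 1, and there is no ∂_3, so H_2 = Z.

(K is a triangulation of the 2-sphere S^2.)

H_0 = Z,  H_1 = 0,  H_2 = Z.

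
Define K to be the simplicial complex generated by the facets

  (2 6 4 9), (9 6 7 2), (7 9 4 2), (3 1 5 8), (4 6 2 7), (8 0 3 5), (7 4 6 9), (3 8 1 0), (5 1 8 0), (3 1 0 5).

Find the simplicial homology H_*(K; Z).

Take the total order 0 < 1 < 2 < 3 < 4 < 5 < 6 < 7 < 8 < 9 on the vertex set. Then K (dimension 3) consists of the simplices:

  0-simplices (10): [0], [1], [2], [3], [4], [5], [6], [7], [8], [9]
  1-simplices (20): [0,1], [0,3], [0,5], [0,8], [1,3], [1,5], [1,8], [2,4], [2,6], [2,7], [2,9], [3,5], [3,8], [4,6], [4,7], [4,9], [5,8], [6,7], [6,9], [7,9]
  2-simplices (20): (20 of them)
  3-simplices (10): [0,1,3,5], [0,1,3,8], [0,1,5,8], [0,3,5,8], [1,3,5,8], [2,4,6,7], [2,4,6,9], [2,4,7,9], [2,6,7,9], [4,6,7,9]

Hence C_0 ≅ Z^10, C_1 ≅ Z^20, C_2 ≅ Z^20, C_3 ≅ Z^10.

The boundary map ∂_1: C_1 → C_0 maps an edge to its endpoints' difference, ∂[p,q] = q − p. For instance
  ∂[1,8] = [8] − [1].
This gives a 10×20 integer matrix of rank 8; reducing to Smith normal form yields diagonal entries (1,1,1,1,1,1,1,1).

∂_2: C_2 → C_1 acts by ∂[p,q,r] = [q,r] − [p,r] + [p,q]. For instance
  ∂[2,6,9] = [6,9] − [2,9] + [2,6],
  ∂[0,1,5] = [1,5] − [0,5] + [0,1].
The resulting 20×20 matrix has rank 12, and its Smith normal form has invariant factors (1,1,1,1,1,1,1,1,1,1,1,1).

∂_3: C_3 → C_2 sends each 3-simplex σ to the alternating sum Σ_i (−1)^i (σ with its i-th vertex removed). For instance
  ∂[0,1,5,8] = [1,5,8] − [0,5,8] + [0,1,8] − [0,1,5],
  ∂[1,3,5,8] = [3,5,8] − [1,5,8] + [1,3,8] − [1,3,5].
The resulting 20×10 matrix has rank 8, and its Smith normal form has invariant factors (1,1,1,1,1,1,1,1).

Now H_k = ker ∂_k / im ∂_{k+1}, so:

  H_0: rank C_0 − rank ∂_1 = 10 − 8 = 2, and the invariant factors of ∂_1 are all 1, so H_0 = Z^2.
  H_1: rank ker ∂_1 − rank ∂_2 = (20 − 8) − 12 = 0, and the invariant factors of ∂_2 are all 1, so H_1 = 0.
  H_2: rank ker ∂_2 − rank ∂_3 = (20 − 12) − 8 = 0, and the invariant factors of ∂_3 are all 1, so H_2 = 0.
  H_3: rank ker ∂_3 − rank ∂_4 = (10 − 8) − 0 = 2, and there is no ∂_4, so H_3 = Z^2.

As a check, the Euler characteristic is 10 − 20 + 20 − 10 = 0, which agrees with 2 − 0 + 0 − 2 = 0.

H_0 ≅ Z^2,  H_1 = 0,  H_2 = 0,  H_3 ≅ Z^2.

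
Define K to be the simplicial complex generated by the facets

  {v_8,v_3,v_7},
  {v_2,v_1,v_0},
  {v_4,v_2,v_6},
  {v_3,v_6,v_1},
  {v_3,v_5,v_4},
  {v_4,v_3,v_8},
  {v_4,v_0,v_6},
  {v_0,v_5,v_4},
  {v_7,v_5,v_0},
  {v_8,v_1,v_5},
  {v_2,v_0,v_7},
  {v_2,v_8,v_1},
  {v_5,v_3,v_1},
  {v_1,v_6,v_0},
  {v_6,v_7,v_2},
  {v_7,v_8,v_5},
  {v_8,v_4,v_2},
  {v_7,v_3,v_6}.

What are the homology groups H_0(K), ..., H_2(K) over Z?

Take the total order v_0 < v_1 < v_2 < v_3 < v_4 < v_5 < v_6 < v_7 < v_8 on the vertex set. Then K (dimension 2) consists of the simplices:

  0-simplices (9): [v_0], [v_1], [v_2], [v_3], [v_4], [v_5], [v_6], [v_7], [v_8]
  1-simplices (27): (27 of them)
  2-simplices (18): (18 of them)

giving chain groups C_0 ≅ Z^9, C_1 ≅ Z^27, C_2 ≅ Z^18.

∂_1: C_1 → C_0 is given by ∂[p,q] = [q] − [p].
The resulting 9×27 matrix has rank 8, and its Smith normal form has invariant factors (1,1,1,1,1,1,1,1).

Boundary ∂_2: C_2 → C_1 sends each 2-simplex [p,q,r] to [q,r] − [p,r] + [p,q]. For instance
  ∂[v_0,v_1,v_6] = [v_1,v_6] − [v_0,v_6] + [v_0,v_1],
  ∂[v_1,v_5,v_8] = [v_5,v_8] − [v_1,v_8] + [v_1,v_5].
The 27×18 boundary matrix has rank 18 and Smith normal form diag(1,1,1,1,1,1,1,1,1,1,1,1,1,1,1,1,1,2).

Computing H_k = (kernel of ∂_k) / (image of ∂_{k+1}):

  H_0: rank C_0 − rank ∂_1 = 9 − 8 = 1, and the invariant factors of ∂_1 are all 1, so H_0 = Z.
  H_1: rank ker ∂_1 − rank ∂_2 = (27 − 8) − 18 = 1, and ∂_2 has invariant factor 2 > 1, so H_1 = Z ⊕ Z/2Z.
  H_2: rank ker ∂_2 − rank ∂_3 = (18 − 18) − 0 = 0, and there is no ∂_3, so H_2 = 0.

(K is a triangulation of the Klein bottle.)

H_0 = Z,  H_1 = Z ⊕ Z/2Z,  H_2 = 0.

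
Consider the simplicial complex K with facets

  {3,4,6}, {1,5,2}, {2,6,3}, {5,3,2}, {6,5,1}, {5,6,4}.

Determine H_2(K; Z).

H_2 = 0.

K has 6 vertices, 12 edges, 6 triangles.
rank ∂_2 = 6, rank ∂_3 = 0 ⇒ b_2 = 6 − 6 − 0 = 0. So H_2 ≅ 0.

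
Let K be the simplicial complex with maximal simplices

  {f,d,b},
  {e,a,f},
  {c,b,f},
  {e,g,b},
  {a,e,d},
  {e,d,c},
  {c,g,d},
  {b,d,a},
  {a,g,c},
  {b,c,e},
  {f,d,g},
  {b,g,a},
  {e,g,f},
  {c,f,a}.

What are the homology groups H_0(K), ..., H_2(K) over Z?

H_0 ≅ Z,  H_1 ≅ Z^2,  H_2 ≅ Z.

We work with the vertex ordering a < b < c < d < e < f < g. The simplices of K, each written with vertices in increasing order, are:

  0-simplices (7): a, b, c, d, e, f, g
  1-simplices (21): ab, ac, ad, ae, af, ag, bc, bd, be, bf, bg, cd, ce, cf, cg, de, df, dg, ef, eg, fg
  2-simplices (14): abd, abg, acf, acg, ade, aef, bce, bcf, bdf, beg, cde, cdg, dfg, efg

Hence C_0 ≅ Z^7, C_1 ≅ Z^21, C_2 ≅ Z^14.

The boundary map ∂_1: C_1 → C_0 is given by ∂[p,q] = [q] − [p].
The 7×21 boundary matrix has rank 6 and Smith normal form diag(1,1,1,1,1,1).

∂_2: C_2 → C_1 maps a triangle to the signed sum of its edges. For instance
  ∂ade = de − ae + ad,
  ∂cdg = dg − cg + cd.
The 21×14 boundary matrix has rank 13 and Smith normal form diag(1,1,1,1,1,1,1,1,1,1,1,1,1).

From H_k ≅ ker(∂_k) / im(∂_{k+1}) we obtain:

  H_0: rank C_0 − rank ∂_1 = 7 − 6 = 1, and the invariant factors of ∂_1 are all 1, so H_0 = Z.
  H_1: rank ker ∂_1 − rank ∂_2 = (21 − 6) − 13 = 2, and the invariant factors of ∂_2 are all 1, so H_1 = Z^2.
  H_2: rank ker ∂_2 − rank ∂_3 = (14 − 13) − 0 = 1, and there is no ∂_3, so H_2 = Z.

As a check, the Euler characteristic is 7 − 21 + 14 = 0, which agrees with 1 − 2 + 1 = 0.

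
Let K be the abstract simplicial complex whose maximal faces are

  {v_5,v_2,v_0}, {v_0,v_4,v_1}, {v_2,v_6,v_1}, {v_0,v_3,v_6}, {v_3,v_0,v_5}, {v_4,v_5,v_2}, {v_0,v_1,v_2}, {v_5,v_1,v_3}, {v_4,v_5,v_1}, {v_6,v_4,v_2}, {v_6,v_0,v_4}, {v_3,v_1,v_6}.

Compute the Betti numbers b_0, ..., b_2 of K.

Order the vertices as v_0 < v_1 < v_2 < v_3 < v_4 < v_5 < v_6. Listing each simplex with vertices in this order, K has dimension 2 with simplices:

  0-simplices (7): [v_0], [v_1], [v_2], [v_3], [v_4], [v_5], [v_6]
  1-simplices (18): (18 of them)
  2-simplices (12): (12 of them)

so the chain groups are C_0 ≅ Z^7, C_1 ≅ Z^18, C_2 ≅ Z^12.

Boundary ∂_1: C_1 → C_0 is given by ∂[p,q] = [q] − [p]. For instance
  ∂[v_0,v_3] = [v_3] − [v_0].
The 7×18 boundary matrix has rank 6 and Smith normal form diag(1,1,1,1,1,1).

Boundary ∂_2: C_2 → C_1 sends each 2-simplex [p,q,r] to [q,r] − [p,r] + [p,q]. For instance
  ∂[v_2,v_4,v_6] = [v_4,v_6] − [v_2,v_6] + [v_2,v_4],
  ∂[v_0,v_3,v_5] = [v_3,v_5] − [v_0,v_5] + [v_0,v_3].
The resulting 18×12 matrix has rank 12, and its Smith normal form has invariant factors (1,1,1,1,1,1,1,1,1,1,1,2).

Now H_k = ker ∂_k / im ∂_{k+1}, so:

  H_0: rank C_0 − rank ∂_1 = 7 − 6 = 1, and the invariant factors of ∂_1 are all 1, so H_0 ≅ Z.
  H_1: rank ker ∂_1 − rank ∂_2 = (18 − 6) − 12 = 0, and ∂_2 has invariant factor 2 > 1, so H_1 ≅ Z/2.
  H_2: rank ker ∂_2 − rank ∂_3 = (12 − 12) − 0 = 0, and there is no ∂_3, so H_2 ≅ 0.

Hence the Betti numbers are b_0 = 1, b_1 = 0, b_2 = 0.

b_0 = 1, b_1 = 0, b_2 = 0.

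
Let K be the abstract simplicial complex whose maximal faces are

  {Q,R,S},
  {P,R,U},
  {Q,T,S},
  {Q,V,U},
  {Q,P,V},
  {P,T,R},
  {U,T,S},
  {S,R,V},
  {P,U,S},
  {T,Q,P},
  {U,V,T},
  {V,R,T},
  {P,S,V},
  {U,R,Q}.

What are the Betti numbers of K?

b_0 = 1, b_1 = 2, b_2 = 1.

We work with the vertex ordering P < Q < R < S < T < U < V. The simplices of K, each written with vertices in increasing order, are:

  0-simplices (7): P, Q, R, S, T, U, V
  1-simplices (21): PQ, PR, PS, PT, PU, PV, QR, QS, QT, QU, QV, RS, RT, RU, RV, ST, SU, SV, TU, TV, UV
  2-simplices (14): PQT, PQV, PRT, PRU, PSU, PSV, QRS, QRU, QST, QUV, RSV, RTV, STU, TUV

so the chain groups are C_0 ≅ Z^7, C_1 ≅ Z^21, C_2 ≅ Z^14.

Boundary ∂_1: C_1 → C_0 is given by ∂[p,q] = [q] − [p].
The resulting 7×21 matrix has rank 6, and its Smith normal form has invariant factors (1,1,1,1,1,1).

∂_2: C_2 → C_1 sends each 2-simplex [p,q,r] to [q,r] − [p,r] + [p,q]. For instance
  ∂RSV = SV − RV + RS,
  ∂QRS = RS − QS + QR.
This gives a 21×14 integer matrix of rank 13; reducing to Smith normal form yields diagonal entries (1,1,1,1,1,1,1,1,1,1,1,1,1).

Computing H_k = (kernel of ∂_k) / (image of ∂_{k+1}):

  H_0: rank C_0 − rank ∂_1 = 7 − 6 = 1, and the invariant factors of ∂_1 are all 1, so H_0 = Z.
  H_1: rank ker ∂_1 − rank ∂_2 = (21 − 6) − 13 = 2, and the invariant factors of ∂_2 are all 1, so H_1 = Z^2.
  H_2: rank ker ∂_2 − rank ∂_3 = (14 − 13) − 0 = 1, and there is no ∂_3, so H_2 = Z.

As a check, the Euler characteristic is 7 − 21 + 14 = 0, which agrees with 1 − 2 + 1 = 0.

Hence the Betti numbers are b_0 = 1, b_1 = 2, b_2 = 1.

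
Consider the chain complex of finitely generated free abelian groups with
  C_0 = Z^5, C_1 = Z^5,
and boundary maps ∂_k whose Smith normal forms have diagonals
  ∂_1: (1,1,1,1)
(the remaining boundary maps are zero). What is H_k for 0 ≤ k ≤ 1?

H_0 = Z,  H_1 = Z.

H_0: b_0 = 5 − 0 − 4 = 1; torsion from ∂_1 factors > 1: none. So H_0 = Z.
H_1: b_1 = 5 − 4 − 0 = 1; torsion from ∂_2 factors > 1: none. So H_1 = Z.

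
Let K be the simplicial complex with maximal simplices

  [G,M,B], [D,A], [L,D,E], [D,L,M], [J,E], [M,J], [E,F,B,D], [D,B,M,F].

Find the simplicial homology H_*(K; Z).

Order the vertices as A < B < D < E < F < G < J < L < M. Listing each simplex with vertices in this order, K has dimension 3 with simplices:

  0-simplices (9): A, B, D, E, F, G, J, L, M
  1-simplices (17): AD, BD, BE, BF, BG, BM, DE, DF, DL, DM, EF, EJ, EL, FM, GM, JM, LM
  2-simplices (10): BDE, BDF, BDM, BEF, BFM, BGM, DEF, DEL, DFM, DLM
  3-simplices (2): BDEF, BDFM

so the chain groups are C_0 ≅ Z^9, C_1 ≅ Z^17, C_2 ≅ Z^10, C_3 ≅ Z^2.

Boundary ∂_1: C_1 → C_0 sends each edge [p,q] (with p < q) to q − p.
The resulting 9×17 matrix has rank 8, and its Smith normal form has invariant factors (1,1,1,1,1,1,1,1).

The boundary map ∂_2: C_2 → C_1 acts by ∂[p,q,r] = [q,r] − [p,r] + [p,q]. For instance
  ∂BDE = DE − BE + BD,
  ∂BEF = EF − BF + BE.
The 17×10 boundary matrix has rank 8 and Smith normal form diag(1,1,1,1,1,1,1,1).

∂_3: C_3 → C_2 sends each 3-simplex σ to the alternating sum Σ_i (−1)^i (σ with its i-th vertex removed). For instance
  ∂BDEF = DEF − BEF + BDF − BDE,
  ∂BDFM = DFM − BFM + BDM − BDF.
The resulting 10×2 matrix has rank 2, and its Smith normal form has invariant factors (1,1).

Reading off H_k = ker ∂_k / im ∂_{k+1}:

  H_0: rank C_0 − rank ∂_1 = 9 − 8 = 1, and the invariant factors of ∂_1 are all 1, so H_0 ≅ Z.
  H_1: rank ker ∂_1 − rank ∂_2 = (17 − 8) − 8 = 1, and the invariant factors of ∂_2 are all 1, so H_1 ≅ Z.
  H_2: rank ker ∂_2 − rank ∂_3 = (10 − 8) − 2 = 0, and the invariant factors of ∂_3 are all 1, so H_2 ≅ 0.
  H_3: rank ker ∂_3 − rank ∂_4 = (2 − 2) − 0 = 0, and there is no ∂_4, so H_3 ≅ 0.

As a check, the Euler characteristic is 9 − 17 + 10 − 2 = 0, which agrees with 1 − 1 + 0 − 0 = 0.

H_0 = Z,  H_1 = Z,  H_2 = 0,  H_3 = 0.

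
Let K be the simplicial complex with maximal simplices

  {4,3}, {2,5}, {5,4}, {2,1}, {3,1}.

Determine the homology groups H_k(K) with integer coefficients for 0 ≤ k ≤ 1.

H_0 ≅ Z,  H_1 ≅ Z.

Order the vertices as 1 < 2 < 3 < 4 < 5. Listing each simplex with vertices in this order, K has dimension 1 with simplices:

  0-simplices (5): [1], [2], [3], [4], [5]
  1-simplices (5): [1,2], [1,3], [2,5], [3,4], [4,5]

giving chain groups C_0 ≅ Z^5, C_1 ≅ Z^5.

The boundary map ∂_1: C_1 → C_0 sends each edge [p,q] (with p < q) to q − p. For instance
  ∂[2,5] = [5] − [2].
This gives a 5×5 integer matrix of rank 4; reducing to Smith normal form yields diagonal entries (1,1,1,1).

Computing H_k = (kernel of ∂_k) / (image of ∂_{k+1}):

  H_0: rank C_0 − rank ∂_1 = 5 − 4 = 1, and the invariant factors of ∂_1 are all 1, so H_0 = Z.
  H_1: rank ker ∂_1 − rank ∂_2 = (5 − 4) − 0 = 1, and there is no ∂_2, so H_1 = Z.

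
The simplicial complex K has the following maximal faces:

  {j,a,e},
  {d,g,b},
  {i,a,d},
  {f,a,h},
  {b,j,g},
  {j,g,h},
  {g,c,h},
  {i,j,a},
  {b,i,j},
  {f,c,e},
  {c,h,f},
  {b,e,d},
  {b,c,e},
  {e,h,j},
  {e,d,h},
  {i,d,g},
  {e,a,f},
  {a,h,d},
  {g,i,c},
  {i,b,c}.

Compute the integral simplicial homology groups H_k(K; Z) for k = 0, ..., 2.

We work with the vertex ordering a < b < c < d < e < f < g < h < i < j. The simplices of K, each written with vertices in increasing order, are:

  0-simplices (10): a, b, c, d, e, f, g, h, i, j
  1-simplices (30): ad, ae, af, ah, ai, aj, bc, bd, be, bg, bi, bj, ce, cf, cg, ch, ci, de, dg, dh, di, ef, eh, ej, fh, gh, gi, gj, hj, ij
  2-simplices (20): adh, adi, aef, aej, afh, aij, bce, bci, bde, bdg, bgj, bij, cef, cfh, cgh, cgi, deh, dgi, ehj, ghj

Hence C_0 ≅ Z^10, C_1 ≅ Z^30, C_2 ≅ Z^20.

Boundary ∂_1: C_1 → C_0 sends each edge [p,q] (with p < q) to q − p.
This gives a 10×30 integer matrix of rank 9; reducing to Smith normal form yields diagonal entries (1,1,1,1,1,1,1,1,1).

The boundary map ∂_2: C_2 → C_1 maps a triangle to the signed sum of its edges. For instance
  ∂bij = ij − bj + bi,
  ∂cgi = gi − ci + cg.
As a 30×20 matrix over Z this has rank 20, with invariant factors (1,1,1,1,1,1,1,1,1,1,1,1,1,1,1,1,1,1,1,2).

From H_k ≅ ker(∂_k) / im(∂_{k+1}) we obtain:

  H_0: rank C_0 − rank ∂_1 = 10 − 9 = 1, and the invariant factors of ∂_1 are all 1, so H_0 = Z.
  H_1: rank ker ∂_1 − rank ∂_2 = (30 − 9) − 20 = 1, and ∂_2 has invariant factor 2 > 1, so H_1 = Z ⊕ Z_2.
  H_2: rank ker ∂_2 − rank ∂_3 = (20 − 20) − 0 = 0, and there is no ∂_3, so H_2 = 0.

As a check, the Euler characteristic is 10 − 30 + 20 = 0, which agrees with 1 − 1 + 0 = 0.
(K is a triangulation of the Klein bottle.)

H_0 ≅ Z,  H_1 ≅ Z ⊕ Z_2,  H_2 = 0.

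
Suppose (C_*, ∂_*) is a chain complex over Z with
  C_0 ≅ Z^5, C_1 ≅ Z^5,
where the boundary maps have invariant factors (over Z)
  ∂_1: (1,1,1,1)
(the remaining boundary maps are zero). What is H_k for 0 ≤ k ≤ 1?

H_0 = Z,  H_1 = Z.

H_0: b_0 = 5 − 0 − 4 = 1; torsion from ∂_1 factors > 1: none. So H_0 = Z.
H_1: b_1 = 5 − 4 − 0 = 1; torsion from ∂_2 factors > 1: none. So H_1 = Z.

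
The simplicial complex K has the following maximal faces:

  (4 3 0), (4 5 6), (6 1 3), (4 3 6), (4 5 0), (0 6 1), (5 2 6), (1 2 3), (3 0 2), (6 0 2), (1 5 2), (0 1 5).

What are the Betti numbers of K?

K has 7 vertices, 18 edges, 12 triangles.
rank ∂_0 = 0, rank ∂_1 = 6 ⇒ b_0 = 7 − 0 − 6 = 1; all invariant factors of ∂_1 are 1 so no torsion. So H_0 ≅ Z.
rank ∂_1 = 6, rank ∂_2 = 12 ⇒ b_1 = 18 − 6 − 12 = 0; ∂_2 has invariant factor(s) [2] giving torsion. So H_1 ≅ Z_2.
rank ∂_2 = 12, rank ∂_3 = 0 ⇒ b_2 = 12 − 12 − 0 = 0. So H_2 ≅ 0.

b_0 = 1, b_1 = 0, b_2 = 0.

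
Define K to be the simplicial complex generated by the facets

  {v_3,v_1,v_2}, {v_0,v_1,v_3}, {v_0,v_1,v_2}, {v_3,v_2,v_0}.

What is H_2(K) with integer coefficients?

Order the vertices as v_0 < v_1 < v_2 < v_3. Listing each simplex with vertices in this order, K has dimension 2 with simplices:

  0-simplices (4): [v_0], [v_1], [v_2], [v_3]
  1-simplices (6): [v_0,v_1], [v_0,v_2], [v_0,v_3], [v_1,v_2], [v_1,v_3], [v_2,v_3]
  2-simplices (4): [v_0,v_1,v_2], [v_0,v_1,v_3], [v_0,v_2,v_3], [v_1,v_2,v_3]

giving chain groups C_0 ≅ Z^4, C_1 ≅ Z^6, C_2 ≅ Z^4.

∂_1: C_1 → C_0 sends each edge [p,q] (with p < q) to q − p.
The 4×6 boundary matrix has rank 3 and Smith normal form diag(1,1,1).

∂_2: C_2 → C_1 sends each 2-simplex [p,q,r] to [q,r] − [p,r] + [p,q]. For instance
  ∂[v_0,v_1,v_3] = [v_1,v_3] − [v_0,v_3] + [v_0,v_1],
  ∂[v_0,v_1,v_2] = [v_1,v_2] − [v_0,v_2] + [v_0,v_1].
The resulting 6×4 matrix has rank 3, and its Smith normal form has invariant factors (1,1,1).

Now H_k = ker ∂_k / im ∂_{k+1}, so:

  H_2: rank ker ∂_2 − rank ∂_3 = (4 − 3) − 0 = 1, and there is no ∂_3, so H_2 = Z.

H_2 ≅ Z.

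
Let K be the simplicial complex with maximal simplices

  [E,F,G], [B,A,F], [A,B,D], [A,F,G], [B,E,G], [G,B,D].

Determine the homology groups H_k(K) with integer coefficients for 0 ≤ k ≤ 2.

Fix the vertex order A < B < D < E < F < G and write every simplex with vertices in increasing order. Then dim K = 2 and the simplices of K are:

  0-simplices (6): A, B, D, E, F, G
  1-simplices (12): AB, AD, AF, AG, BD, BE, BF, BG, DG, EF, EG, FG
  2-simplices (6): ABD, ABF, AFG, BDG, BEG, EFG

giving chain groups C_0 ≅ Z^6, C_1 ≅ Z^12, C_2 ≅ Z^6.

The boundary map ∂_1: C_1 → C_0 sends each edge [p,q] (with p < q) to q − p. For instance
  ∂AD = D − A.
As a 6×12 matrix over Z this has rank 5, with invariant factors (1,1,1,1,1).

Boundary ∂_2: C_2 → C_1 maps a triangle to the signed sum of its edges. For instance
  ∂ABD = BD − AD + AB,
  ∂BDG = DG − BG + BD.
The 12×6 boundary matrix has rank 6 and Smith normal form diag(1,1,1,1,1,1).

Computing H_k = (kernel of ∂_k) / (image of ∂_{k+1}):

  H_0: rank C_0 − rank ∂_1 = 6 − 5 = 1, and the invariant factors of ∂_1 are all 1, so H_0 ≅ Z.
  H_1: rank ker ∂_1 − rank ∂_2 = (12 − 5) − 6 = 1, and the invariant factors of ∂_2 are all 1, so H_1 ≅ Z.
  H_2: rank ker ∂_2 − rank ∂_3 = (6 − 6) − 0 = 0, and there is no ∂_3, so H_2 ≅ 0.

H_0 = Z,  H_1 = Z,  H_2 = 0.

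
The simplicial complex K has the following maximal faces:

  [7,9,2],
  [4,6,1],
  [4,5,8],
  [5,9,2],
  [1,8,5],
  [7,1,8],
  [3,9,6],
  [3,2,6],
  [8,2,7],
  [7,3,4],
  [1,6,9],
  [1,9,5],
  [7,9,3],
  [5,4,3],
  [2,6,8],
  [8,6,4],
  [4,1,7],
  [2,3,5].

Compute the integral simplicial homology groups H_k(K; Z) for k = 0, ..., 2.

H_0 = Z,  H_1 = Z ⊕ Z_2,  H_2 = 0.

Fix the vertex order 1 < 2 < 3 < 4 < 5 < 6 < 7 < 8 < 9 and write every simplex with vertices in increasing order. Then dim K = 2 and the simplices of K are:

  0-simplices (9): [1], [2], [3], [4], [5], [6], [7], [8], [9]
  1-simplices (27): (27 of them)
  2-simplices (18): [1,4,6], [1,4,7], [1,5,8], [1,5,9], [1,6,9], [1,7,8], [2,3,5], [2,3,6], [2,5,9], [2,6,8], [2,7,8], [2,7,9], [3,4,5], [3,4,7], [3,6,9], [3,7,9], [4,5,8], [4,6,8]

giving chain groups C_0 ≅ Z^9, C_1 ≅ Z^27, C_2 ≅ Z^18.

Boundary ∂_1: C_1 → C_0 sends each edge [p,q] (with p < q) to q − p. For instance
  ∂[2,5] = [5] − [2].
As a 9×27 matrix over Z this has rank 8, with invariant factors (1,1,1,1,1,1,1,1).

Boundary ∂_2: C_2 → C_1 sends each 2-simplex [p,q,r] to [q,r] − [p,r] + [p,q]. For instance
  ∂[3,7,9] = [7,9] − [3,9] + [3,7],
  ∂[4,5,8] = [5,8] − [4,8] + [4,5].
This gives a 27×18 integer matrix of rank 18; reducing to Smith normal form yields diagonal entries (1,1,1,1,1,1,1,1,1,1,1,1,1,1,1,1,1,2).

Computing H_k = (kernel of ∂_k) / (image of ∂_{k+1}):

  H_0: rank C_0 − rank ∂_1 = 9 − 8 = 1, and the invariant factors of ∂_1 are all 1, so H_0 ≅ Z.
  H_1: rank ker ∂_1 − rank ∂_2 = (27 − 8) − 18 = 1, and ∂_2 has invariant factor 2 > 1, so H_1 ≅ Z ⊕ Z_2.
  H_2: rank ker ∂_2 − rank ∂_3 = (18 − 18) − 0 = 0, and there is no ∂_3, so H_2 ≅ 0.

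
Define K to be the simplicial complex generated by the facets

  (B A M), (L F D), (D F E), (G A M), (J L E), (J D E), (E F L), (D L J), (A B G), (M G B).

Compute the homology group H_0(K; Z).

Order the vertices as A < B < D < E < F < G < J < L < M. Listing each simplex with vertices in this order, K has dimension 2 with simplices:

  0-simplices (9): A, B, D, E, F, G, J, L, M
  1-simplices (15): AB, AG, AM, BG, BM, DE, DF, DJ, DL, EF, EJ, EL, FL, GM, JL
  2-simplices (10): ABG, ABM, AGM, BGM, DEF, DEJ, DFL, DJL, EFL, EJL

Hence C_0 ≅ Z^9, C_1 ≅ Z^15, C_2 ≅ Z^10.

∂_1: C_1 → C_0 sends each edge [p,q] (with p < q) to q − p. For instance
  ∂FL = L − F.
The 9×15 boundary matrix has rank 7 and Smith normal form diag(1,1,1,1,1,1,1).

The boundary map ∂_2: C_2 → C_1 acts by ∂[p,q,r] = [q,r] − [p,r] + [p,q]. For instance
  ∂DEJ = EJ − DJ + DE,
  ∂EJL = JL − EL + EJ.
This gives a 15×10 integer matrix of rank 8; reducing to Smith normal form yields diagonal entries (1,1,1,1,1,1,1,1).

Reading off H_k = ker ∂_k / im ∂_{k+1}:

  H_0: rank C_0 − rank ∂_1 = 9 − 7 = 2, and the invariant factors of ∂_1 are all 1, so H_0 ≅ Z^2.

H_0 = Z^2.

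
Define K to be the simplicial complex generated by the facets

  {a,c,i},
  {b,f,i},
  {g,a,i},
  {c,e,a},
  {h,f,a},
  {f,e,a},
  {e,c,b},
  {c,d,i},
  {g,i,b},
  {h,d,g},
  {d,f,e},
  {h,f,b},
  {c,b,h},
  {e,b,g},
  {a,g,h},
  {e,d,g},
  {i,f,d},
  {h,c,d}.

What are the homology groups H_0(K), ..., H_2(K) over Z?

H_0 ≅ Z,  H_1 ≅ Z^2,  H_2 ≅ Z.

Order the vertices as a < b < c < d < e < f < g < h < i. Listing each simplex with vertices in this order, K has dimension 2 with simplices:

  0-simplices (9): a, b, c, d, e, f, g, h, i
  1-simplices (27): ac, ae, af, ag, ah, ai, bc, be, bf, bg, bh, bi, cd, ce, ch, ci, de, df, dg, dh, di, ef, eg, fh, fi, gh, gi
  2-simplices (18): ace, aci, aef, afh, agh, agi, bce, bch, beg, bfh, bfi, bgi, cdh, cdi, def, deg, dfi, dgh

Hence C_0 ≅ Z^9, C_1 ≅ Z^27, C_2 ≅ Z^18.

∂_1: C_1 → C_0 is given by ∂[p,q] = [q] − [p].
The resulting 9×27 matrix has rank 8, and its Smith normal form has invariant factors (1,1,1,1,1,1,1,1).

Boundary ∂_2: C_2 → C_1 sends each 2-simplex [p,q,r] to [q,r] − [p,r] + [p,q]. For instance
  ∂bch = ch − bh + bc,
  ∂cdh = dh − ch + cd.
The 27×18 boundary matrix has rank 17 and Smith normal form diag(1,1,1,1,1,1,1,1,1,1,1,1,1,1,1,1,1).

Now H_k = ker ∂_k / im ∂_{k+1}, so:

  H_0: rank C_0 − rank ∂_1 = 9 − 8 = 1, and the invariant factors of ∂_1 are all 1, so H_0 ≅ Z.
  H_1: rank ker ∂_1 − rank ∂_2 = (27 − 8) − 17 = 2, and the invariant factors of ∂_2 are all 1, so H_1 ≅ Z^2.
  H_2: rank ker ∂_2 − rank ∂_3 = (18 − 17) − 0 = 1, and there is no ∂_3, so H_2 ≅ Z.

(K is a triangulation of the torus T^2.)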